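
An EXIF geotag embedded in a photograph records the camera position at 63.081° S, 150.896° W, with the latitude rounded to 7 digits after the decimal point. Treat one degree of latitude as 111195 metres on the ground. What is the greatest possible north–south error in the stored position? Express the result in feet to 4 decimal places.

0.0182 feet

Rounding to 7 decimal places leaves the latitude within ±5e-08° of the true value.
North–south distance: 5e-08° × 111195 m/° = 0.00555975 m.
In feet: 0.00555975 m ÷ 0.3048 ≈ 0.018241 ft.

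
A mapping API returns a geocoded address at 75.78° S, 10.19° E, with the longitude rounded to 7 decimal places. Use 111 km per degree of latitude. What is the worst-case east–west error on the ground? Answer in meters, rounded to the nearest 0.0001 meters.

Rounding to 7 decimal places leaves the longitude within ±5e-08° of the true value.
One degree of longitude at 75.78° is 111000 × cos 75.78° ≈ 111000 × 0.2456 = 27266.7 m.
East–west error: 5e-08° × 27266.7 m/° ≈ 0.00136333 m.

0.0014 meters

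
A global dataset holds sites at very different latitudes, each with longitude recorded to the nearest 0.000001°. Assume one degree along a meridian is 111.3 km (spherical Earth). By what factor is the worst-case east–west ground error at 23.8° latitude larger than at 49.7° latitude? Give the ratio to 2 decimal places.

Rounding to 6 decimal places leaves the longitude within ±5e-07° of the true value.
At 23.8°: 5e-07° × 111300 × cos 23.8° = 5e-07 × 111300 × 0.9150 ≈ 0.050918 m.
At 49.7°: 5e-07° × 111300 × cos 49.7° = 5e-07 × 111300 × 0.6468 ≈ 0.035994 m.
Ratio: 0.050918 / 0.035994 = cos 23.8° / cos 49.7° ≈ 1.4146.

1.41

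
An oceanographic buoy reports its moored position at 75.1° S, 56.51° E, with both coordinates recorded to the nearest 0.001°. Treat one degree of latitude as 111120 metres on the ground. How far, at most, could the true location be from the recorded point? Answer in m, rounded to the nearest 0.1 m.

Rounding to 3 decimal places leaves each coordinate within ±0.0005° of the true value.
N–S: 0.0005° × 111120 m/° = 55.56 m.
Longitude error → 0.0005 × 111120 × cos 75.1° = 0.0005 × 111120 × 0.2571 ≈ 14.2863 m.
The two errors are perpendicular, so the maximum displacement is √(55.56² + 14.2863²) ≈ 57.3673 m.

57.4 m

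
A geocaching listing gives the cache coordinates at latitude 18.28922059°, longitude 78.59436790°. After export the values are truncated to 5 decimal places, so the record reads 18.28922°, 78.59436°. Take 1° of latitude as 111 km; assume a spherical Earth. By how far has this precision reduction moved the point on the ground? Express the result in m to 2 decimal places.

Δlat = 18.28922059 − 18.28922 = +0.00000059°; Δlon = 78.59436790 − 78.59436 = +0.00000790°.
N–S: 0.00000059° × 111000 m/° = 0.06549 m.
East–west at this latitude: 0.00000790° × 111000 × cos 18.2892° ≈ 0.00000790 × 105393 = 0.832603 m.
Combined displacement = (0.06549² + 0.832603²)^½ ≈ 0.835175 m.

0.84 m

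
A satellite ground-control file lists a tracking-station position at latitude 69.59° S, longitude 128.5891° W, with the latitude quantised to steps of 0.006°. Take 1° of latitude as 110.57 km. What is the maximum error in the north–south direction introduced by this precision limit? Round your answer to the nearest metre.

332 metres

With a 0.006° grid the true value lies within half a step, ±0.006°/2 = ±0.003°, of the stored one.
North–south distance: 0.003° × 110570 m/° = 331.71 m.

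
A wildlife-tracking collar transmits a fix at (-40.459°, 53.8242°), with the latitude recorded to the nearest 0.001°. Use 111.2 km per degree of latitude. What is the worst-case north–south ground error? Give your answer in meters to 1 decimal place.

Rounding to 3 decimal places leaves the latitude within ±0.0005° of the true value.
North–south distance: 0.0005° × 111200 m/° = 55.6 m.

55.6 meters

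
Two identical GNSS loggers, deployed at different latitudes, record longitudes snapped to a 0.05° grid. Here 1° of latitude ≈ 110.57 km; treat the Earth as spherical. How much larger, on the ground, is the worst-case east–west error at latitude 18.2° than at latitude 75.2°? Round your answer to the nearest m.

With a 0.05° grid the true value lies within half a step, ±0.05°/2 = ±0.025°, of the stored one.
Error at 18.2° = 0.025° × 110570 × cos 18.2° ≈ 2764.2 × 0.9500 = 2626 m.
Error at 75.2° = 0.025° × 110570 × cos 75.2° ≈ 2764.2 × 0.2554 = 706.12 m.
Difference: 2626 − 706.12 = 1919.8 m.

1920 m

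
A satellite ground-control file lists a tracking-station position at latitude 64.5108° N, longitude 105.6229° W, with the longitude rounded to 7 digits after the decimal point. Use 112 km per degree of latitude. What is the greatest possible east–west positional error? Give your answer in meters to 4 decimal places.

Rounding to 7 decimal places leaves the longitude within ±5e-08° of the true value.
One degree of longitude at 64.5108° is 112000 × cos 64.5108° ≈ 112000 × 0.4303 = 48198.2 m.
Maximum E–W displacement: 5e-08 × 48198.2 = 0.00240991 m.

0.0024 meters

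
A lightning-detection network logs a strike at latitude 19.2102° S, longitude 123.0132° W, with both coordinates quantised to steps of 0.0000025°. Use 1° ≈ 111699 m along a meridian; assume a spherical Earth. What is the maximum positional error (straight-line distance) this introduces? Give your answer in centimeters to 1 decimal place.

With a 0.0000025° grid the true value lies within half a step, ±0.0000025°/2 = ±1.25e-06°, of the stored one.
North–south component: 1.25e-06° × 111699 = 0.139624 m.
E–W at 19.2102°: 1.25e-06° × 111699 × cos 19.2102° = 1.25e-06 × 111699 × 0.9443 ≈ 0.131849 m.
Worst case both components are at the extreme and orthogonal: √(0.139624² + 0.131849²) ≈ 0.192039 m.
That is 0.192039 m = 19.204 cm.

19.2 centimeters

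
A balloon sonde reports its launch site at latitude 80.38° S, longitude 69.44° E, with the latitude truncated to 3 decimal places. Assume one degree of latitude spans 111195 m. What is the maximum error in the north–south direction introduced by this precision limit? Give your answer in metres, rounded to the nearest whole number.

111 metres

Truncating at 3 decimal places can drop up to a full unit in the last place, so the latitude may be off by as much as 0.001°.
Along the meridian that is 0.001° × 111195 m/° = 111.195 m.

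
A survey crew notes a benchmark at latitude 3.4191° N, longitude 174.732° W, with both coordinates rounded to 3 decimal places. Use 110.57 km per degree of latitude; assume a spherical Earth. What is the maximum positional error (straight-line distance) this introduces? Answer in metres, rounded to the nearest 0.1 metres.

78.1 metres

Rounding to 3 decimal places leaves each coordinate within ±0.0005° of the true value.
North–south component: 0.0005° × 110570 = 55.285 m.
Longitude error → 0.0005 × 110570 × cos 3.4191° = 0.0005 × 110570 × 0.9982 ≈ 55.1866 m.
Combining orthogonally: (55.285² + 55.1866²)^½ ≈ 78.1152 m.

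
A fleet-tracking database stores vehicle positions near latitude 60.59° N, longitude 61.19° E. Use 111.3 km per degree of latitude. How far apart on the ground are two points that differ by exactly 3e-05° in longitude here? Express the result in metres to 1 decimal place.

3e-05° of longitude at 60.59° is 3e-05 × 111300 × cos 60.59° ≈ 3e-05 × 54654.5 = 1.63964 m.

1.6 metres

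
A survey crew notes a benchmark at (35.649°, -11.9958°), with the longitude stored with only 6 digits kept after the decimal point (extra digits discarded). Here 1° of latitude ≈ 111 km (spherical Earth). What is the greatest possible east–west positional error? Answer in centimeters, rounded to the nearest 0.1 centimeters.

Truncating at 6 decimal places can drop up to a full unit in the last place, so the longitude may be off by as much as 1e-06°.
At latitude 35.649° a degree of longitude spans 111000 m × cos 35.649° = 111000 × 0.8126 ≈ 90198.9 m.
Maximum E–W displacement: 1e-06 × 90198.9 = 0.0901989 m.
That is 0.0901989 m = 9.0199 cm.

9.0 centimeters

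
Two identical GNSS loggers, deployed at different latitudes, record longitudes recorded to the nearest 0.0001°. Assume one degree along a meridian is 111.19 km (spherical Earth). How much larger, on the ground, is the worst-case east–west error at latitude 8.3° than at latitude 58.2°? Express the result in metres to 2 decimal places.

Rounding to 4 decimal places leaves the longitude within ±5e-05° of the true value.
At 8.3°: 5e-05° × 111190 × cos 8.3° = 5e-05 × 111190 × 0.9895 ≈ 5.5013 m.
At 58.2°: 5e-05° × 111190 × cos 58.2° = 5e-05 × 111190 × 0.5270 ≈ 2.9296 m.
So the lower-latitude error exceeds the higher by 5.5013 − 2.9296 = 2.5717 m.

2.57 metres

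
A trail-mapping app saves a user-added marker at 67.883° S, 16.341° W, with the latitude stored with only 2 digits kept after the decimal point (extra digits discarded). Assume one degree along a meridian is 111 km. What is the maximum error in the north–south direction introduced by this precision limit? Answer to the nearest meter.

Truncating at 2 decimal places can drop up to a full unit in the last place, so the latitude may be off by as much as 0.01°.
Along the meridian that is 0.01° × 111000 m/° = 1110 m.

1110 meters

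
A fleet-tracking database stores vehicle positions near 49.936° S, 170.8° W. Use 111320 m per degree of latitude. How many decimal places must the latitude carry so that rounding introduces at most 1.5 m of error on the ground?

One degree of latitude covers 111320 m.
With N decimal places the half-ulp bound is 0.5·10⁻ᴺ°, or 0.5·10⁻ᴺ × 111320 m on the ground.
Setting 55660 × 10⁻ᴺ ≤ 1.5 gives 10ᴺ ≥ 3.711e+04, i.e. N ≥ 4.57.
N = 4 would give 5.57 m (too coarse); N = 5 gives 0.557 m ≤ 1.5 m.

5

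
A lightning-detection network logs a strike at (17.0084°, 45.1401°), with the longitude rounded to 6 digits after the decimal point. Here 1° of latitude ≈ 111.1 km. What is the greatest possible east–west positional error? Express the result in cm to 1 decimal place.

Rounding to 6 decimal places leaves the longitude within ±5e-07° of the true value.
Parallels shrink by cos φ, so at 17.0084° a degree of longitude is 111100 × 0.9563 ≈ 106241 m.
So at most 5e-07° × 106241 ≈ 0.0531203 m east–west.
That is 0.0531203 m = 5.312 cm.

5.3 cm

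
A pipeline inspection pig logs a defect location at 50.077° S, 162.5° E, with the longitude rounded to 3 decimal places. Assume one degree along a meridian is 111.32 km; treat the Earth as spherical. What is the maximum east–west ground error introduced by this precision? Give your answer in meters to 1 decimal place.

35.7 meters

Rounding to 3 decimal places leaves the longitude within ±0.0005° of the true value.
At latitude 50.077° a degree of longitude spans 111320 m × cos 50.077° = 111320 × 0.6418 ≈ 71440.4 m.
East–west error: 0.0005° × 71440.4 m/° ≈ 35.7202 m.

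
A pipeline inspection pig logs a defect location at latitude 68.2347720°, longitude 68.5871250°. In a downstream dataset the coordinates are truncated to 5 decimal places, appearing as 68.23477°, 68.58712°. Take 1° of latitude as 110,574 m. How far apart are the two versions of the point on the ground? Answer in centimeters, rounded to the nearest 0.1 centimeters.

30.2 centimeters

Δlat = 68.2347720 − 68.23477 = +0.0000020°; Δlon = 68.5871250 − 68.58712 = +0.0000050°.
North–south shift: 0.0000020 × 110574 = 0.221148 m.
East–west at this latitude: 0.0000050° × 110574 × cos 68.2348° ≈ 0.0000050 × 41001.3 = 0.205007 m.
Distance: √(0.221148² + 0.205007²) ≈ 0.301553 m.
That is 0.301553 m = 30.155 cm.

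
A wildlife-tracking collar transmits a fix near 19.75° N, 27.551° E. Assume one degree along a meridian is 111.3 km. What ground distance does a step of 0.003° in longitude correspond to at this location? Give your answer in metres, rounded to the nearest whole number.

One degree of longitude here spans 111300 × cos 19.75° = 111300 × 0.9412 ≈ 104753 m; 0.003° of that is 314.259 m.

314 metres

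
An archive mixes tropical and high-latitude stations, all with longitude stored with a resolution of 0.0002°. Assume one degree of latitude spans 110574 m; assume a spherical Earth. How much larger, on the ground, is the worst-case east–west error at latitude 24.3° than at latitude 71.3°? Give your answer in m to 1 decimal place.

With a 0.0002° grid the true value lies within half a step, ±0.0002°/2 = ±0.0001°, of the stored one.
Error at 24.3° = 0.0001° × 110574 × cos 24.3° ≈ 11.057 × 0.9114 = 10.078 m.
At 71.3°: 0.0001° × 110574 × cos 71.3° = 0.0001 × 110574 × 0.3206 ≈ 3.5451 m.
Difference: 10.078 − 3.5451 = 6.5326 m.

6.5 m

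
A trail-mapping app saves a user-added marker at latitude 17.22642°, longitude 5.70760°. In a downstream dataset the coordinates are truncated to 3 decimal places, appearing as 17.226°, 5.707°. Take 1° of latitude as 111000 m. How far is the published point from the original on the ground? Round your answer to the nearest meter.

The latitude changed by +0.00042° and the longitude by +0.00060°.
N–S: 0.00042° × 111000 m/° = 46.62 m.
East–west at this latitude: 0.00060° × 111000 × cos 17.226° ≈ 0.00060 × 106021 = 63.6126 m.
Hypotenuse of the two orthogonal shifts: √(46.62² + 63.6126²) = 78.8669 m.

79 meters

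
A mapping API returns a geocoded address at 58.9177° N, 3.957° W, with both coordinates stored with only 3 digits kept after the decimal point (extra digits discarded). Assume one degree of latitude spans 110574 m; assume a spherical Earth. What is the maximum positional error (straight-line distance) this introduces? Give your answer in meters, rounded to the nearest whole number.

Truncating at 3 decimal places can drop up to a full unit in the last place, so each coordinate may be off by as much as 0.001°.
North–south component: 0.001° × 110574 = 110.574 m.
E–W at 58.9177°: 0.001° × 110574 × cos 58.9177° = 0.001 × 110574 × 0.5163 ≈ 57.0859 m.
Worst case both components are at the extreme and orthogonal: √(110.574² + 57.0859²) ≈ 124.44 m.

124 meters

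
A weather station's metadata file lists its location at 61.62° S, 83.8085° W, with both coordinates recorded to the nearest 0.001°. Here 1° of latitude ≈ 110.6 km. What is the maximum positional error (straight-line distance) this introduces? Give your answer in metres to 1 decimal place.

Rounding to 3 decimal places leaves each coordinate within ±0.0005° of the true value.
Latitude error → 0.0005 × 110600 = 55.3 m along the meridian.
E–W at 61.62°: 0.0005° × 110600 × cos 61.62° = 0.0005 × 110600 × 0.4753 ≈ 26.285 m.
Combining orthogonally: (55.3² + 26.285²)^½ ≈ 61.229 m.

61.2 metres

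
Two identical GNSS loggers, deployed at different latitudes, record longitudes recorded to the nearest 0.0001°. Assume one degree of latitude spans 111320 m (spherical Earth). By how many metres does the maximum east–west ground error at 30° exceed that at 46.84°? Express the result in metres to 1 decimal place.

1.0 metres

Rounding to 4 decimal places leaves the longitude within ±5e-05° of the true value.
At 30°: 5e-05° × 111320 × cos 30° = 5e-05 × 111320 × 0.8660 ≈ 4.8203 m.
Error at 46.84° = 5e-05° × 111320 × cos 46.84° ≈ 5.566 × 0.6840 = 3.8074 m.
So the lower-latitude error exceeds the higher by 4.8203 − 3.8074 = 1.0129 m.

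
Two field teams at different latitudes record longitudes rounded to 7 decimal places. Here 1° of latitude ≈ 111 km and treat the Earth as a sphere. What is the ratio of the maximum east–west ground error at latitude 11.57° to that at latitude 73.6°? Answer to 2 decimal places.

Rounding to 7 decimal places leaves the longitude within ±5e-08° of the true value.
Error at 11.57° = 5e-08° × 111000 × cos 11.57° ≈ 0.00555 × 0.9797 = 0.0054372 m.
At 73.6°: 5e-08° × 111000 × cos 73.6° = 5e-08 × 111000 × 0.2823 ≈ 0.001567 m.
The ratio reduces to cos 11.57° / cos 73.6° = 0.9797/0.2823 ≈ 3.4698.

3.47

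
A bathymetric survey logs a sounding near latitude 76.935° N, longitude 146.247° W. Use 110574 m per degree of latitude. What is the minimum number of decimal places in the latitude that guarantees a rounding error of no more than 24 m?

One degree of latitude covers 110574 m.
N decimal places → at most half a unit in the last place, 0.5 × 10⁻ᴺ° = 110574/2 × 10⁻ᴺ m.
Need 0.5 × 110574 × 10⁻ᴺ ≤ 24 → 10⁻ᴺ ≤ 4.341e-04, so N ≥ 3.36.
So 4 decimal places suffice (5.53 m); 3 would allow up to 55.3 m.

4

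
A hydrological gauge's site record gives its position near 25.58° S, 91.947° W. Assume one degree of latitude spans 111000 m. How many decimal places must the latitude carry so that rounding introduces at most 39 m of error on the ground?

4 decimal places

One degree of latitude covers 111000 m.
With N decimal places the half-ulp bound is 0.5·10⁻ᴺ°, or 0.5·10⁻ᴺ × 111000 m on the ground.
Setting 55500 × 10⁻ᴺ ≤ 39 gives 10ᴺ ≥ 1423, i.e. N ≥ 3.15.
So 4 decimal places suffice (5.55 m); 3 would allow up to 55.5 m.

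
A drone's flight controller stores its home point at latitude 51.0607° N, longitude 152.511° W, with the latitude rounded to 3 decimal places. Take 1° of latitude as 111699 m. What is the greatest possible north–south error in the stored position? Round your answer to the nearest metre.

Rounding to 3 decimal places leaves the latitude within ±0.0005° of the true value.
North–south distance: 0.0005° × 111699 m/° = 55.8495 m.

56 metres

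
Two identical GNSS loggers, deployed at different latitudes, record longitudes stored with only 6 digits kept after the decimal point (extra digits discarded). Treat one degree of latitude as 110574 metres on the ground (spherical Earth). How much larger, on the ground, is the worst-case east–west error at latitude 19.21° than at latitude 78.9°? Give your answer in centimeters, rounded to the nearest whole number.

8 centimeters

Truncating at 6 decimal places can drop up to a full unit in the last place, so the longitude may be off by as much as 1e-06°.
At 19.21°: 1e-06° × 110574 × cos 19.21° = 1e-06 × 110574 × 0.9443 ≈ 0.10442 m.
Error at 78.9° = 1e-06° × 110574 × cos 78.9° ≈ 0.11057 × 0.1925 = 0.021288 m.
Difference: 0.10442 − 0.021288 = 0.083129 m.
That is 0.0831292 m = 8.3129 cm.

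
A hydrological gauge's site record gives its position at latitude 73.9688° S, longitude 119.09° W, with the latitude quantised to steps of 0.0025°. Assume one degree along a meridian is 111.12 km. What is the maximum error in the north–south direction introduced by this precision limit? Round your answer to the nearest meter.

139 meters

With a 0.0025° grid the true value lies within half a step, ±0.0025°/2 = ±0.00125°, of the stored one.
North–south distance: 0.00125° × 111120 m/° = 138.9 m.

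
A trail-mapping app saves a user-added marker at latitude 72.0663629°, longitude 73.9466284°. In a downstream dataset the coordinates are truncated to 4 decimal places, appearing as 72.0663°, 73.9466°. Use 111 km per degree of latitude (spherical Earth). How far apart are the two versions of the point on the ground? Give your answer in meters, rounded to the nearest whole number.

7 meters

The latitude changed by +0.0000629° and the longitude by +0.0000284°.
North–south shift: 0.0000629 × 111000 = 6.9819 m.
E–W at 72.0663°: 0.0000284° × 111000 × cos 72.0663° = 0.0000284 × 111000 × 0.3079 ≈ 0.970675 m.
Combined displacement = (6.9819² + 0.970675²)^½ ≈ 7.04905 m.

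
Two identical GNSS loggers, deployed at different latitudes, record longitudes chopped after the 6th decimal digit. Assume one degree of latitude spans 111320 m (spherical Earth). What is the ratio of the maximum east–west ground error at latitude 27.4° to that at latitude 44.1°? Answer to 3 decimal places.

Truncating at 6 decimal places can drop up to a full unit in the last place, so the longitude may be off by as much as 1e-06°.
Error at 27.4° = 1e-06° × 111320 × cos 27.4° ≈ 0.11132 × 0.8878 = 0.098832 m.
At 44.1°: 1e-06° × 111320 × cos 44.1° = 1e-06 × 111320 × 0.7181 ≈ 0.079942 m.
The ratio reduces to cos 27.4° / cos 44.1° = 0.8878/0.7181 ≈ 1.2363.

1.236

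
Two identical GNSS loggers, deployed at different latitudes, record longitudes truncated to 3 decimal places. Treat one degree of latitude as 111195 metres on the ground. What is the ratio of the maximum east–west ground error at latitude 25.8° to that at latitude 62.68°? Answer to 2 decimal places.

1.96

Truncating at 3 decimal places can drop up to a full unit in the last place, so the longitude may be off by as much as 0.001°.
At 25.8°: 0.001° × 111195 × cos 25.8° = 0.001 × 111195 × 0.9003 ≈ 100.11 m.
Error at 62.68° = 0.001° × 111195 × cos 62.68° ≈ 111.2 × 0.4590 = 51.034 m.
The ratio reduces to cos 25.8° / cos 62.68° = 0.9003/0.4590 ≈ 1.9617.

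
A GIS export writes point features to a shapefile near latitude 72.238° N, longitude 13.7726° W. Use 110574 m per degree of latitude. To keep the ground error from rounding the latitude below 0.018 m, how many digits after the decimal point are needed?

7 decimal places

One degree of latitude covers 110574 m.
N decimal places → at most half a unit in the last place, 0.5 × 10⁻ᴺ° = 110574/2 × 10⁻ᴺ m.
Setting 55287 × 10⁻ᴺ ≤ 0.018 gives 10ᴺ ≥ 3.072e+06, i.e. N ≥ 6.49.
N = 6 would give 0.0553 m (too coarse); N = 7 gives 0.00553 m ≤ 0.018 m.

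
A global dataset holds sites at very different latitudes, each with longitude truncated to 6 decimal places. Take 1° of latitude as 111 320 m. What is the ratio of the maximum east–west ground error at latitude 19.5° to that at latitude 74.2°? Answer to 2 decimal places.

Truncating at 6 decimal places can drop up to a full unit in the last place, so the longitude may be off by as much as 1e-06°.
Error at 19.5° = 1e-06° × 111320 × cos 19.5° ≈ 0.11132 × 0.9426 = 0.10493 m.
Error at 74.2° = 1e-06° × 111320 × cos 74.2° ≈ 0.11132 × 0.2723 = 0.03031 m.
Ratio: 0.10493 / 0.03031 = cos 19.5° / cos 74.2° ≈ 3.4620.

3.46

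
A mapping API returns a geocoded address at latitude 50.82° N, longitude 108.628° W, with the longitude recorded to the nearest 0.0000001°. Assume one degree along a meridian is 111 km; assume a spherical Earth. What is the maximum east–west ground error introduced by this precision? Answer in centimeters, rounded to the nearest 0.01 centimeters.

Rounding to 7 decimal places leaves the longitude within ±5e-08° of the true value.
One degree of longitude at 50.82° is 111000 × cos 50.82° ≈ 111000 × 0.6318 = 70125.2 m.
Maximum E–W displacement: 5e-08 × 70125.2 = 0.00350626 m.
That is 0.00350626 m = 0.35063 cm.

0.35 centimeters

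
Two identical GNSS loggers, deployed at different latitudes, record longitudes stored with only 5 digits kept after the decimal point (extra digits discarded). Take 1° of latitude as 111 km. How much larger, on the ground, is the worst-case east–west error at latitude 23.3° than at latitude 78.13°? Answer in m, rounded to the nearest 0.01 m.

Truncating at 5 decimal places can drop up to a full unit in the last place, so the longitude may be off by as much as 1e-05°.
At 23.3°: 1e-05° × 111000 × cos 23.3° = 1e-05 × 111000 × 0.9184 ≈ 1.0195 m.
At 78.13°: 1e-05° × 111000 × cos 78.13° = 1e-05 × 111000 × 0.2057 ≈ 0.22832 m.
So the lower-latitude error exceeds the higher by 1.0195 − 0.22832 = 0.79116 m.

0.79 m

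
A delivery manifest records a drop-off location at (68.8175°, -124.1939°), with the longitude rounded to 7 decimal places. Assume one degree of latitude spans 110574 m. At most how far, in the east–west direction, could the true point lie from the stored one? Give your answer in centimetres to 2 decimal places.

Rounding to 7 decimal places leaves the longitude within ±5e-08° of the true value.
One degree of longitude at 68.8175° is 110574 × cos 68.8175° ≈ 110574 × 0.3613 = 39954.8 m.
Maximum E–W displacement: 5e-08 × 39954.8 = 0.00199774 m.
That is 0.00199774 m = 0.19977 cm.

0.20 centimetres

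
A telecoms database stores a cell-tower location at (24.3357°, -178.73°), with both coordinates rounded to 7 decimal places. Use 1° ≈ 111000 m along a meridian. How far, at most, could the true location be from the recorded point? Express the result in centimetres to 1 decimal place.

Rounding to 7 decimal places leaves each coordinate within ±5e-08° of the true value.
Latitude error → 5e-08 × 111000 = 0.00555 m along the meridian.
E–W at 24.3357°: 5e-08° × 111000 × cos 24.3357° = 5e-08 × 111000 × 0.9111 ≈ 0.00505686 m.
The two errors are perpendicular, so the maximum displacement is √(0.00555² + 0.00505686²) ≈ 0.00750829 m.
That is 0.00750829 m = 0.75083 cm.

0.8 centimetres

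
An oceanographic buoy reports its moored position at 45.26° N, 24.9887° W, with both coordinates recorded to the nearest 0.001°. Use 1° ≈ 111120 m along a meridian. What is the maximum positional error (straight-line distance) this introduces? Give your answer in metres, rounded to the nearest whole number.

68 metres

Rounding to 3 decimal places leaves each coordinate within ±0.0005° of the true value.
Latitude error → 0.0005 × 111120 = 55.56 m along the meridian.
East–west component at 45.26°: 0.0005° × 111120 × cos 45.26° ≈ 0.0005 × 78216.3 ≈ 39.1082 m.
The two errors are perpendicular, so the maximum displacement is √(55.56² + 39.1082²) ≈ 67.9438 m.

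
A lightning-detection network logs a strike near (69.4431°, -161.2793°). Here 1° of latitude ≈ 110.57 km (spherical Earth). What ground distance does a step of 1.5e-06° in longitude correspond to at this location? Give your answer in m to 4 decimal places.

At 69.4431° a degree of longitude is 110570 × cos 69.4431° ≈ 38825.3 m, so 1.5e-06° corresponds to 0.0582379 m.

0.0582 m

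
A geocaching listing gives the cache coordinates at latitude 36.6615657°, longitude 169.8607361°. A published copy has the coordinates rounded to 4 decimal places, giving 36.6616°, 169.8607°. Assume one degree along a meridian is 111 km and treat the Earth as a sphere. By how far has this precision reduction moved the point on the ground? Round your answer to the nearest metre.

5 metres

Δlat = 36.6615657 − 36.6616 = -0.0000343°; Δlon = 169.8607361 − 169.8607 = +0.0000361°.
North–south shift: -0.0000343 × 111000 = -3.8073 m.
E–W at 36.6616°: 0.0000361° × 111000 × cos 36.6616° = 0.0000361 × 111000 × 0.8022 ≈ 3.2144 m.
Combined displacement = (3.8073² + 3.2144²)^½ ≈ 4.98276 m.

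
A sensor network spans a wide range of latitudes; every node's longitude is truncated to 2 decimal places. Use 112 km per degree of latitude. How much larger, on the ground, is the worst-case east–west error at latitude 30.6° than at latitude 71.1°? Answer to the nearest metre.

Truncating at 2 decimal places can drop up to a full unit in the last place, so the longitude may be off by as much as 0.01°.
Error at 30.6° = 0.01° × 112000 × cos 30.6° ≈ 1120 × 0.8607 = 964.03 m.
Error at 71.1° = 0.01° × 112000 × cos 71.1° ≈ 1120 × 0.3239 = 362.79 m.
So the lower-latitude error exceeds the higher by 964.03 − 362.79 = 601.24 m.

601 metres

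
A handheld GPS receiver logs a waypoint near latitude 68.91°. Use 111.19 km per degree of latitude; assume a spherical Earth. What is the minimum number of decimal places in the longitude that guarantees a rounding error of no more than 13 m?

4

At 68.91° one degree of longitude covers 111190 × cos 68.91° ≈ 111190 × 0.3598 ≈ 40009.9 m.
With N decimal places the half-ulp bound is 0.5·10⁻ᴺ°, or 0.5·10⁻ᴺ × 40009.9 m on the ground.
Need 0.5 × 40009.9 × 10⁻ᴺ ≤ 13 → 10⁻ᴺ ≤ 6.498e-04, so N ≥ 3.19.
So 4 decimal places suffice (2 m); 3 would allow up to 20 m.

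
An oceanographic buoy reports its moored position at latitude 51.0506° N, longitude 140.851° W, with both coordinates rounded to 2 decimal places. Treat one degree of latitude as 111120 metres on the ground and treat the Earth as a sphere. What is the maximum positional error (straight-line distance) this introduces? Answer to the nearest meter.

Rounding to 2 decimal places leaves each coordinate within ±0.005° of the true value.
North–south component: 0.005° × 111120 = 555.6 m.
East–west component at 51.0506°: 0.005° × 111120 × cos 51.0506° ≈ 0.005 × 69853.8 ≈ 349.269 m.
Combining orthogonally: (555.6² + 349.269²)^½ ≈ 656.262 m.

656 meters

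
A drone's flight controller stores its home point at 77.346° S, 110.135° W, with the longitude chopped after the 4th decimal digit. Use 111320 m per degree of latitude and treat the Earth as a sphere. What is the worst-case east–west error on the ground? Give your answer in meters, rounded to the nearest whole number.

Truncating at 4 decimal places can drop up to a full unit in the last place, so the longitude may be off by as much as 0.0001°.
At latitude 77.346° a degree of longitude spans 111320 m × cos 77.346° = 111320 × 0.2191 ≈ 24386.1 m.
Maximum E–W displacement: 0.0001 × 24386.1 = 2.43861 m.

2 meters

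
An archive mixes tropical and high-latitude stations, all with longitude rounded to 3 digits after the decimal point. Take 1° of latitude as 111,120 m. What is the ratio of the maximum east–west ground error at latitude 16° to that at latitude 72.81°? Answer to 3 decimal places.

Rounding to 3 decimal places leaves the longitude within ±0.0005° of the true value.
At 16°: 0.0005° × 111120 × cos 16° = 0.0005 × 111120 × 0.9613 ≈ 53.408 m.
At 72.81°: 0.0005° × 111120 × cos 72.81° = 0.0005 × 111120 × 0.2955 ≈ 16.42 m.
The ratio reduces to cos 16° / cos 72.81° = 0.9613/0.2955 ≈ 3.2525.

3.253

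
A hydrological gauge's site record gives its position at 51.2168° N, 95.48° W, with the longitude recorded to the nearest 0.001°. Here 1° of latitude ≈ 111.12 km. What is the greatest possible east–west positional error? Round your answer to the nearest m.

Rounding to 3 decimal places leaves the longitude within ±0.0005° of the true value.
Parallels shrink by cos φ, so at 51.2168° a degree of longitude is 111120 × 0.6264 ≈ 69602.8 m.
East–west error: 0.0005° × 69602.8 m/° ≈ 34.8014 m.

35 m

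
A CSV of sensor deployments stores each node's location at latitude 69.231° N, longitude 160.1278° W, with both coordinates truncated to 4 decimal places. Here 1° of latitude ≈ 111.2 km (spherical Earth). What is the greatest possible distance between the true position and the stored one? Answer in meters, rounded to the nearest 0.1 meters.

Truncating at 4 decimal places can drop up to a full unit in the last place, so each coordinate may be off by as much as 0.0001°.
North–south component: 0.0001° × 111200 = 11.12 m.
Longitude error → 0.0001 × 111200 × cos 69.231° = 0.0001 × 111200 × 0.3546 ≈ 3.94316 m.
The two errors are perpendicular, so the maximum displacement is √(11.12² + 3.94316²) ≈ 11.7984 m.

11.8 meters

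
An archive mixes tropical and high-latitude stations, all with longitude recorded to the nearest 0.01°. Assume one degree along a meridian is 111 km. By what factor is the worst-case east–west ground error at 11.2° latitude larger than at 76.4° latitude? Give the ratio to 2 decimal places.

Rounding to 2 decimal places leaves the longitude within ±0.005° of the true value.
At 11.2°: 0.005° × 111000 × cos 11.2° = 0.005 × 111000 × 0.9810 ≈ 544.43 m.
At 76.4°: 0.005° × 111000 × cos 76.4° = 0.005 × 111000 × 0.2351 ≈ 130.5 m.
Ratio: 544.43 / 130.5 = cos 11.2° / cos 76.4° ≈ 4.1718.

4.17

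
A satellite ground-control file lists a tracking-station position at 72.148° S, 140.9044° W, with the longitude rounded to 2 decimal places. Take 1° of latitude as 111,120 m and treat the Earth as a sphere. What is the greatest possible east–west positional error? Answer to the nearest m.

Rounding to 2 decimal places leaves the longitude within ±0.005° of the true value.
Parallels shrink by cos φ, so at 72.148° a degree of longitude is 111120 × 0.3066 ≈ 34064.9 m.
Maximum E–W displacement: 0.005 × 34064.9 = 170.324 m.

170 m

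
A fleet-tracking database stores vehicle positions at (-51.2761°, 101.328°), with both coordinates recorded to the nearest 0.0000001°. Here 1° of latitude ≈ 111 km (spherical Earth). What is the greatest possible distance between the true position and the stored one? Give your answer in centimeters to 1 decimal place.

Rounding to 7 decimal places leaves each coordinate within ±5e-08° of the true value.
North–south component: 5e-08° × 111000 = 0.00555 m.
East–west component at 51.2761°: 5e-08° × 111000 × cos 51.2761° ≈ 5e-08 × 69438.1 ≈ 0.0034719 m.
The two errors are perpendicular, so the maximum displacement is √(0.00555² + 0.0034719²) ≈ 0.0065465 m.
That is 0.0065465 m = 0.65465 cm.

0.7 centimeters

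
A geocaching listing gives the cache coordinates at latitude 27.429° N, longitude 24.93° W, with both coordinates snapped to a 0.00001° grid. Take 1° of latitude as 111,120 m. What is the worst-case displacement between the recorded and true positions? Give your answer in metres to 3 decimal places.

With a 0.00001° grid the true value lies within half a step, ±0.00001°/2 = ±5e-06°, of the stored one.
North–south component: 5e-06° × 111120 = 0.5556 m.
E–W at 27.429°: 5e-06° × 111120 × cos 27.429° = 5e-06 × 111120 × 0.8876 ≈ 0.493141 m.
Combining orthogonally: (0.5556² + 0.493141²)^½ ≈ 0.742886 m.

0.743 metres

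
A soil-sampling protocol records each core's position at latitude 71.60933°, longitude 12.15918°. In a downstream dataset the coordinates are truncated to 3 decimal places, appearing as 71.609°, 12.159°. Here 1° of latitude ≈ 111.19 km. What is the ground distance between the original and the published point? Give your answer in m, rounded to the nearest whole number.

Δlat = 71.60933 − 71.609 = +0.00033°; Δlon = 12.15918 − 12.159 = +0.00018°.
N–S: 0.00033° × 111190 m/° = 36.6927 m.
East–west at this latitude: 0.00018° × 111190 × cos 71.609° ≈ 0.00018 × 35080.4 = 6.31448 m.
Combined displacement = (36.6927² + 6.31448²)^½ ≈ 37.2321 m.

37 m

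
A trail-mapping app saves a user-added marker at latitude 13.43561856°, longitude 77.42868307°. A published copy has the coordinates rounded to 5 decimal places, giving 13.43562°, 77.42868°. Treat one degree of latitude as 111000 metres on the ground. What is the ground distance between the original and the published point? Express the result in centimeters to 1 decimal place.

Δlat = 13.43561856 − 13.43562 = -0.00000144°; Δlon = 77.42868307 − 77.42868 = +0.00000307°.
N–S: -0.00000144° × 111000 m/° = -0.15984 m.
E–W at 13.4356°: 0.00000307° × 111000 × cos 13.4356° = 0.00000307 × 111000 × 0.9726 ≈ 0.331444 m.
Distance: √(0.15984² + 0.331444²) ≈ 0.367972 m.
That is 0.367972 m = 36.797 cm.

36.8 centimeters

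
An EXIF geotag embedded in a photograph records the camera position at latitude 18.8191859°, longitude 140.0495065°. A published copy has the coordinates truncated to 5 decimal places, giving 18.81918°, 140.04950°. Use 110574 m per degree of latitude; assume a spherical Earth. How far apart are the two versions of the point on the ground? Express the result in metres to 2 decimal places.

0.94 metres

The latitude changed by +0.0000059° and the longitude by +0.0000065°.
N–S: 0.0000059° × 110574 m/° = 0.652387 m.
E–W at 18.8192°: 0.0000065° × 110574 × cos 18.8192° = 0.0000065 × 110574 × 0.9465 ≈ 0.680309 m.
Hypotenuse of the two orthogonal shifts: √(0.652387² + 0.680309²) = 0.942565 m.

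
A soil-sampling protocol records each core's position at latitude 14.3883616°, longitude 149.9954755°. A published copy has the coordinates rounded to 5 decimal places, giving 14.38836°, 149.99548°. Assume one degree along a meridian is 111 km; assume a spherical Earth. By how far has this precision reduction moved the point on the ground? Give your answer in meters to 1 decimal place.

0.5 meters

Δlat = 14.3883616 − 14.38836 = +0.0000016°; Δlon = 149.9954755 − 149.99548 = -0.0000045°.
North–south shift: 0.0000016 × 111000 = 0.1776 m.
East–west at this latitude: -0.0000045° × 111000 × cos 14.3884° ≈ -0.0000045 × 107518 = -0.483833 m.
Distance: √(0.1776² + 0.483833²) ≈ 0.515399 m.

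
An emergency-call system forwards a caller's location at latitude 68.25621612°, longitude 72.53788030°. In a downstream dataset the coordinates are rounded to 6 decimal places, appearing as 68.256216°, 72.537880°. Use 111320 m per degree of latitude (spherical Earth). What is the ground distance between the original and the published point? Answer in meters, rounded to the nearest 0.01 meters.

Δlat = 68.25621612 − 68.256216 = +0.00000012°; Δlon = 72.53788030 − 72.537880 = +0.00000030°.
North–south shift: 0.00000012 × 111320 = 0.0133584 m.
East–west at this latitude: 0.00000030° × 111320 × cos 68.2562° ≈ 0.00000030 × 41239.2 = 0.0123718 m.
Distance: √(0.0133584² + 0.0123718²) ≈ 0.0182073 m.

0.02 meters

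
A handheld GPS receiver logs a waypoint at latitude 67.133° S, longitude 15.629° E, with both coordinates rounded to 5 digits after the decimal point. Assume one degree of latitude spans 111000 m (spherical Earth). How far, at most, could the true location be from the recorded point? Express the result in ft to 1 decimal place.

Rounding to 5 decimal places leaves each coordinate within ±5e-06° of the true value.
Latitude error → 5e-06 × 111000 = 0.555 m along the meridian.
East–west component at 67.133°: 5e-06° × 111000 × cos 67.133° ≈ 5e-06 × 43133.9 ≈ 0.215669 m.
The two errors are perpendicular, so the maximum displacement is √(0.555² + 0.215669²) ≈ 0.595431 m.
Converting: 0.595431 m × 3.2808 ft/m ≈ 1.9535 ft.

2.0 ft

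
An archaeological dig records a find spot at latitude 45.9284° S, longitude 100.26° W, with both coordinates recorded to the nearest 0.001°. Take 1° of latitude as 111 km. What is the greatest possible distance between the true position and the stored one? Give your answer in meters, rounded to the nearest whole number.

Rounding to 3 decimal places leaves each coordinate within ±0.0005° of the true value.
North–south component: 0.0005° × 111000 = 55.5 m.
E–W at 45.9284°: 0.0005° × 111000 × cos 45.9284° = 0.0005 × 111000 × 0.6956 ≈ 38.6034 m.
Combining orthogonally: (55.5² + 38.6034²)^½ ≈ 67.6053 m.

68 meters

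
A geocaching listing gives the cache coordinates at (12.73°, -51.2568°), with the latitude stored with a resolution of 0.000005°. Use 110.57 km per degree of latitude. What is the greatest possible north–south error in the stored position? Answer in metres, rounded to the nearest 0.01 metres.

0.28 metres

With a 0.000005° grid the true value lies within half a step, ±0.000005°/2 = ±2.5e-06°, of the stored one.
North–south distance: 2.5e-06° × 110570 m/° = 0.276425 m.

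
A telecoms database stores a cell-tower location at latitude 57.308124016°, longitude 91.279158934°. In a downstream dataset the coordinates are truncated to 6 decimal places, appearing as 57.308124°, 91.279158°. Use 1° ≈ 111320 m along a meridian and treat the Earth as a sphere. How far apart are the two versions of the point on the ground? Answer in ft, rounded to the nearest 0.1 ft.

0.2 ft

Δlat = 57.308124016 − 57.308124 = +0.000000016°; Δlon = 91.279158934 − 91.279158 = +0.000000934°.
North–south shift: 0.000000016 × 111320 = 0.00178112 m.
East–west at this latitude: 0.000000934° × 111320 × cos 57.3081° ≈ 0.000000934 × 60126.3 = 0.0561579 m.
Distance: √(0.00178112² + 0.0561579²) ≈ 0.0561862 m.
In feet: 0.0561862 m ÷ 0.3048 ≈ 0.18434 ft.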